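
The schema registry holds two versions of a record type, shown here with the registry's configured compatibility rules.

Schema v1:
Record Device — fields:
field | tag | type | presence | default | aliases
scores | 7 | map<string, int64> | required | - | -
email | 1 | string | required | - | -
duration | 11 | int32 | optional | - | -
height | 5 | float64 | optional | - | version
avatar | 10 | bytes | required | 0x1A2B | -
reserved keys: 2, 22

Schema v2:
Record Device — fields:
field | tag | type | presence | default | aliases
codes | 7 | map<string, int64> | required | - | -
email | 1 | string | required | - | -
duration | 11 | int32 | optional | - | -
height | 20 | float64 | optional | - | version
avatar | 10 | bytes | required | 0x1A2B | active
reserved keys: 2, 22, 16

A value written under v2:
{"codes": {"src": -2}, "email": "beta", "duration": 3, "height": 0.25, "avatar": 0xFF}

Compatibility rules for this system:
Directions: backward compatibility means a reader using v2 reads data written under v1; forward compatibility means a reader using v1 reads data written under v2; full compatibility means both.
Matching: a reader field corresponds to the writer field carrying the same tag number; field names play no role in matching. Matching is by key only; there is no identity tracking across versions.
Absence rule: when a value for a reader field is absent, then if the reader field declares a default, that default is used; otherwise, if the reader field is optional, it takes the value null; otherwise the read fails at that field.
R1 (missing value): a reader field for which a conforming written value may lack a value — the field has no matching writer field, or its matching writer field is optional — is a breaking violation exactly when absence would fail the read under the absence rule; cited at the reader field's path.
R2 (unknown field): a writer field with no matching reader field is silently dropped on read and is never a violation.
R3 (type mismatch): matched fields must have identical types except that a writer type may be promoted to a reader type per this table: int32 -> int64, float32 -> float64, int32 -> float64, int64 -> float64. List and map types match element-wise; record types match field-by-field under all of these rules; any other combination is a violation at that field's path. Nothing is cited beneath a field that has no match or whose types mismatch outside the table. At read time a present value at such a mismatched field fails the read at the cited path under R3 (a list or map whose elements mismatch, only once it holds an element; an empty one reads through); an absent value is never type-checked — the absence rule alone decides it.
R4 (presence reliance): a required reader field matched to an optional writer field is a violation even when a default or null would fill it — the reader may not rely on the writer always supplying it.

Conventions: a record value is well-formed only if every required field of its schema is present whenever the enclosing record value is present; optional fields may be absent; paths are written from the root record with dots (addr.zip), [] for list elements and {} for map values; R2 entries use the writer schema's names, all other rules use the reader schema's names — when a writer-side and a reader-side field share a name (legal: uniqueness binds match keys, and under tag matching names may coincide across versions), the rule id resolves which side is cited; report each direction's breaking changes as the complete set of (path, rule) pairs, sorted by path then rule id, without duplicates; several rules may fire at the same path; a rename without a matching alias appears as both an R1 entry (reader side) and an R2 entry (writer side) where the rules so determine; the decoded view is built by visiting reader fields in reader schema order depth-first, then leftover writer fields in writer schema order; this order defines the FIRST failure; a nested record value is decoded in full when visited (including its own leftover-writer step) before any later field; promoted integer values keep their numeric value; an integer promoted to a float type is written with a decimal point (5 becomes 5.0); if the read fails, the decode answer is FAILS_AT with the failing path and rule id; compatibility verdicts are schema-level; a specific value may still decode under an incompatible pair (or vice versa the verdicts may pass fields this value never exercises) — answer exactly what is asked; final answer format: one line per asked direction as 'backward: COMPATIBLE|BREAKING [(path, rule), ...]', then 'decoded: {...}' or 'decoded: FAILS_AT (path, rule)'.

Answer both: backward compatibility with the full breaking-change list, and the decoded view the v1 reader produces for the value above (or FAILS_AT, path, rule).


each type pair in Device: writer, then reader
backward analysis of Device with v2 as reader and v1 as writer:
  codes <- scores (map<string, int64> -> map<string, int64>, writer required)
  email <- email (string -> string, writer required)
  duration <- duration (int32 -> int32, writer optional)
  height has no writer counterpart
  avatar <- avatar (bytes -> bytes, writer required)
  height (writer side), unknown to reader
  nothing fires on Device: backward is COMPATIBLE
decoding the Device value with the v1 reader:
  scores := {"src": -2} (from writer codes)
  email := "beta"
  duration := 3
  height := null (not supplied -> null)
  avatar := 0xFF
  writer height: unmatched, discarded
  => decoded: {"scores": {"src": -2}, "email": "beta", "duration": 3, "height": null, "avatar": 0xFF}
remaining Device differences; none change what is asked:
  renamed field scores to codes in record Device -> no rule fires on it in Device's dialect; the asked verdict holds

backward: COMPATIBLE []; decoded: {"scores": {"src": -2}, "email": "beta", "duration": 3, "height": null, "avatar": 0xFF}


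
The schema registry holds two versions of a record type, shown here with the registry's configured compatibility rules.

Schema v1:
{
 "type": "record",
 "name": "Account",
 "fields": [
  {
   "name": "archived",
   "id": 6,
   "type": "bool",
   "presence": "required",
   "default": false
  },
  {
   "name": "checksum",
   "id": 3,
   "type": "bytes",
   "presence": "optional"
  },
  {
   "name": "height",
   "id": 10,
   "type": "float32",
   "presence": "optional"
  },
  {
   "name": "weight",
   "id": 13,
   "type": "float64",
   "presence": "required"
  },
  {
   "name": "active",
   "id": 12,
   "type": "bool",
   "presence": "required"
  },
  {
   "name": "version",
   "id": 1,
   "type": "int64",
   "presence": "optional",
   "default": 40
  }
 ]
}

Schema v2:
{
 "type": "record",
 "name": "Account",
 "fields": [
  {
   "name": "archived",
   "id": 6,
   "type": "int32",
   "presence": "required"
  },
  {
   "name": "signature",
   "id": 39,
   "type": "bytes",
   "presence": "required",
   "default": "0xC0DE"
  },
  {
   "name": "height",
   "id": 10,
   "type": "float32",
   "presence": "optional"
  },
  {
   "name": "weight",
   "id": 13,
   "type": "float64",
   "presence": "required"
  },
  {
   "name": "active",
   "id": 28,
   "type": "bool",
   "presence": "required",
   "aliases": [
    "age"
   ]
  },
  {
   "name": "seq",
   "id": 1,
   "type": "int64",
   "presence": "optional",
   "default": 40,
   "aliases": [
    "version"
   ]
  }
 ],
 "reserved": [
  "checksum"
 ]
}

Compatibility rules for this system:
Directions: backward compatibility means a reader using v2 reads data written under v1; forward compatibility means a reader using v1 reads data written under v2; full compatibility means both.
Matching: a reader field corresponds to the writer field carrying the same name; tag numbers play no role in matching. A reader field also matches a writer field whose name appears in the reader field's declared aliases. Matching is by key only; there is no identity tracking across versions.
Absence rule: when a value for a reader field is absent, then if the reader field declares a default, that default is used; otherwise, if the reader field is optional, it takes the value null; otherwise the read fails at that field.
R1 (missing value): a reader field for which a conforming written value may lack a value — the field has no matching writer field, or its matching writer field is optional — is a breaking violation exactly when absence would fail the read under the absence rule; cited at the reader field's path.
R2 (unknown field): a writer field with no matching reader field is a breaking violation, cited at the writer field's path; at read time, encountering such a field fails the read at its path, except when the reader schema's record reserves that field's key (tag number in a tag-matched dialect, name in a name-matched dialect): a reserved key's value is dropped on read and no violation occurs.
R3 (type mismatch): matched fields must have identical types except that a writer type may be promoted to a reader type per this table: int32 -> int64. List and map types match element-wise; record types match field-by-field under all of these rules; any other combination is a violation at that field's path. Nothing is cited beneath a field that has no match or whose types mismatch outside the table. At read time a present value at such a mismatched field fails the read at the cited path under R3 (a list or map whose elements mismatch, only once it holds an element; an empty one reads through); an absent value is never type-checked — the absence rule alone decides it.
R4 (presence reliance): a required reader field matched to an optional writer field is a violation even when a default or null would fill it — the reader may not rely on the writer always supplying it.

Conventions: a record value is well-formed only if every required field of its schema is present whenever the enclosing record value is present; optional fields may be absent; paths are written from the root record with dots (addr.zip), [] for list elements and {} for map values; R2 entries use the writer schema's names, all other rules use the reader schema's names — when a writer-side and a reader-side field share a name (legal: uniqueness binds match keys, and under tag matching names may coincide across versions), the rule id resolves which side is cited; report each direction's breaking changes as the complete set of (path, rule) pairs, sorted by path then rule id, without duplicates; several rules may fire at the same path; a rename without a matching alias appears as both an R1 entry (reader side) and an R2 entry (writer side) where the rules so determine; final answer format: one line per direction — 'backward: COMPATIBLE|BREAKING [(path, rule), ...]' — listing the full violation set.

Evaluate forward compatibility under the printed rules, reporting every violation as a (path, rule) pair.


in Account below, arrows point writer -> reader
forward on Account — v1 reading data written by v2:
  int32 -> bool, writer required: archived aligns to archived
  checksum has no writer counterpart
  float32 -> float32, writer optional: height aligns to height
  float64 -> float64, writer required: weight aligns to weight
  bool -> bool, writer required: active aligns to active
  version has no writer counterpart
  leftover writer field: signature
  leftover writer field: seq
  violation R3 at archived
  violation R2 at seq
  violation R2 at signature
  => 3 violation(s): forward is BREAKING for Account
checking off the Account differences that do not matter here:
  removed field checksum from record Account (its key "checksum" joins the reserved list) -> no rule fires on it in Account's dialect; the asked verdict holds
  field active in record Account: tag 12 changed to 28 -> no rule fires on it in Account's dialect; the asked verdict holds

forward: BREAKING [(archived, R3), (seq, R2), (signature, R2)]


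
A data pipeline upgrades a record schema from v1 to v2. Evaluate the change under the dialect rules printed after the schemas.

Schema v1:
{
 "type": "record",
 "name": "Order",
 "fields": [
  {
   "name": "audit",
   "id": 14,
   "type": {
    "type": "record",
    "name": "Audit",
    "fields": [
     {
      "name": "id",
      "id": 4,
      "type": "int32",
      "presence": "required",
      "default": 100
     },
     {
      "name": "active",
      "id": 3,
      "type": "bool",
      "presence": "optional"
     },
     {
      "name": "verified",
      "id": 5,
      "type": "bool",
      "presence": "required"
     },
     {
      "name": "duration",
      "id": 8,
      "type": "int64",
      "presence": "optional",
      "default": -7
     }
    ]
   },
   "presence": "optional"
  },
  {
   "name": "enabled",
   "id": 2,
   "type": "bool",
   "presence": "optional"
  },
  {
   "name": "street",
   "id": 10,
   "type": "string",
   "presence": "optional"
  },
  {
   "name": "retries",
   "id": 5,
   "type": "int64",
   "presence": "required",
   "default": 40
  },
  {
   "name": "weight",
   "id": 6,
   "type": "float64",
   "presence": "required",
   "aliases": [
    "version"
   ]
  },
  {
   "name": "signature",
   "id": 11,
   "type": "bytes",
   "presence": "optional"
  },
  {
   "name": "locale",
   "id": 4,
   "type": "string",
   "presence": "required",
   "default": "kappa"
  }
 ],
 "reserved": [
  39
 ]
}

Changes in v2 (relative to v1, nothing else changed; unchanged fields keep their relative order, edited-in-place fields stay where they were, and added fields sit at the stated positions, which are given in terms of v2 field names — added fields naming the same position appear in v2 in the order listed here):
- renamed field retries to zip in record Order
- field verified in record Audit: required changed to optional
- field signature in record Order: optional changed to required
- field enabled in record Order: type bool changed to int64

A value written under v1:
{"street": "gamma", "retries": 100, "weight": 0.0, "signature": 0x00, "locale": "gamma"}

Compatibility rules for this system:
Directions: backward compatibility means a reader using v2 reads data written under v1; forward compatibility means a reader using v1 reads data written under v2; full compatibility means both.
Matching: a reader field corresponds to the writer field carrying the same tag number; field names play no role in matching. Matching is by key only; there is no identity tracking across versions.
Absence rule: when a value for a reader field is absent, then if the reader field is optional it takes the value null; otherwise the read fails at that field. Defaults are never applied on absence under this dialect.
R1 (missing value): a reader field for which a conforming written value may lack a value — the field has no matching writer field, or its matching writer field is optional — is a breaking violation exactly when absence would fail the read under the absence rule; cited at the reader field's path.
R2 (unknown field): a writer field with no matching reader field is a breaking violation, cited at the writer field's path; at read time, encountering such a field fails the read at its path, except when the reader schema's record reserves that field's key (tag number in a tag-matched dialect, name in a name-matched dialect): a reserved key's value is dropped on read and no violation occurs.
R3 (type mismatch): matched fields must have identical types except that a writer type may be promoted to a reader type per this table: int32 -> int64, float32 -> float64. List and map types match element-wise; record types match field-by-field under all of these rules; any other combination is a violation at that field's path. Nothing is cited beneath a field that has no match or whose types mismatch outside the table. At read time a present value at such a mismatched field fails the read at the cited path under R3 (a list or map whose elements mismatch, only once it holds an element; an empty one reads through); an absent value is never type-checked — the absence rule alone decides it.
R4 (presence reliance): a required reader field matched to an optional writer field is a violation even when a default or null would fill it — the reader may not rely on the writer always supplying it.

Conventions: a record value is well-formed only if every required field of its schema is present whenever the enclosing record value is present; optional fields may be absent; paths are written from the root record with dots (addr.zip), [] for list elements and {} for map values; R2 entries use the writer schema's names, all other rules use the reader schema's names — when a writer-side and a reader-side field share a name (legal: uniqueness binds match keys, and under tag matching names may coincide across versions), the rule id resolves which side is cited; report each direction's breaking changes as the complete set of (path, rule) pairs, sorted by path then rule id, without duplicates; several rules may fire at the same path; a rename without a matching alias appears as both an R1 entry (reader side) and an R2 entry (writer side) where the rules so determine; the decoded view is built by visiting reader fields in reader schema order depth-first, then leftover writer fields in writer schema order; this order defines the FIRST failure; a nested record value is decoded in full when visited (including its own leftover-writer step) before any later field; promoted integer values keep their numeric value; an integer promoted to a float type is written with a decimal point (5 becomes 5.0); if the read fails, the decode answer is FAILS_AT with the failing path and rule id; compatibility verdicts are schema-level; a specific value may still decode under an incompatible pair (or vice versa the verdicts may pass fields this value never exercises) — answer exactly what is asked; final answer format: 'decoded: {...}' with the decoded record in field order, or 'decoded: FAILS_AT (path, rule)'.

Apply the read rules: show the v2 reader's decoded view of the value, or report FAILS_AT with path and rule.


decoded: {"audit": null, "enabled": null, "street": "gamma", "zip": 100, "weight": 0.0, "signature": 0x00, "locale": "gamma"}

in Order below, arrows point writer -> reader
decoding the Order value with the v2 reader:
  audit := null (not supplied -> null)
  enabled := null (not supplied -> null)
  street := "gamma"
  zip := 100 (from writer retries)
  weight := 0.0
  signature := 0x00
  locale := "gamma"
  => decoded: {"audit": null, "enabled": null, "street": "gamma", "zip": 100, "weight": 0.0, "signature": 0x00, "locale": "gamma"}
diffs on Order not affecting the asked answer:
  field verified in record Audit: required changed to optional -> schema-level compatibility only; this Order value's decode is unchanged
  field signature in record Order: optional changed to required -> schema-level compatibility only; this Order value's decode is unchanged
  field enabled in record Order: type bool changed to int64 -> schema-level compatibility only; this Order value's decode is unchanged


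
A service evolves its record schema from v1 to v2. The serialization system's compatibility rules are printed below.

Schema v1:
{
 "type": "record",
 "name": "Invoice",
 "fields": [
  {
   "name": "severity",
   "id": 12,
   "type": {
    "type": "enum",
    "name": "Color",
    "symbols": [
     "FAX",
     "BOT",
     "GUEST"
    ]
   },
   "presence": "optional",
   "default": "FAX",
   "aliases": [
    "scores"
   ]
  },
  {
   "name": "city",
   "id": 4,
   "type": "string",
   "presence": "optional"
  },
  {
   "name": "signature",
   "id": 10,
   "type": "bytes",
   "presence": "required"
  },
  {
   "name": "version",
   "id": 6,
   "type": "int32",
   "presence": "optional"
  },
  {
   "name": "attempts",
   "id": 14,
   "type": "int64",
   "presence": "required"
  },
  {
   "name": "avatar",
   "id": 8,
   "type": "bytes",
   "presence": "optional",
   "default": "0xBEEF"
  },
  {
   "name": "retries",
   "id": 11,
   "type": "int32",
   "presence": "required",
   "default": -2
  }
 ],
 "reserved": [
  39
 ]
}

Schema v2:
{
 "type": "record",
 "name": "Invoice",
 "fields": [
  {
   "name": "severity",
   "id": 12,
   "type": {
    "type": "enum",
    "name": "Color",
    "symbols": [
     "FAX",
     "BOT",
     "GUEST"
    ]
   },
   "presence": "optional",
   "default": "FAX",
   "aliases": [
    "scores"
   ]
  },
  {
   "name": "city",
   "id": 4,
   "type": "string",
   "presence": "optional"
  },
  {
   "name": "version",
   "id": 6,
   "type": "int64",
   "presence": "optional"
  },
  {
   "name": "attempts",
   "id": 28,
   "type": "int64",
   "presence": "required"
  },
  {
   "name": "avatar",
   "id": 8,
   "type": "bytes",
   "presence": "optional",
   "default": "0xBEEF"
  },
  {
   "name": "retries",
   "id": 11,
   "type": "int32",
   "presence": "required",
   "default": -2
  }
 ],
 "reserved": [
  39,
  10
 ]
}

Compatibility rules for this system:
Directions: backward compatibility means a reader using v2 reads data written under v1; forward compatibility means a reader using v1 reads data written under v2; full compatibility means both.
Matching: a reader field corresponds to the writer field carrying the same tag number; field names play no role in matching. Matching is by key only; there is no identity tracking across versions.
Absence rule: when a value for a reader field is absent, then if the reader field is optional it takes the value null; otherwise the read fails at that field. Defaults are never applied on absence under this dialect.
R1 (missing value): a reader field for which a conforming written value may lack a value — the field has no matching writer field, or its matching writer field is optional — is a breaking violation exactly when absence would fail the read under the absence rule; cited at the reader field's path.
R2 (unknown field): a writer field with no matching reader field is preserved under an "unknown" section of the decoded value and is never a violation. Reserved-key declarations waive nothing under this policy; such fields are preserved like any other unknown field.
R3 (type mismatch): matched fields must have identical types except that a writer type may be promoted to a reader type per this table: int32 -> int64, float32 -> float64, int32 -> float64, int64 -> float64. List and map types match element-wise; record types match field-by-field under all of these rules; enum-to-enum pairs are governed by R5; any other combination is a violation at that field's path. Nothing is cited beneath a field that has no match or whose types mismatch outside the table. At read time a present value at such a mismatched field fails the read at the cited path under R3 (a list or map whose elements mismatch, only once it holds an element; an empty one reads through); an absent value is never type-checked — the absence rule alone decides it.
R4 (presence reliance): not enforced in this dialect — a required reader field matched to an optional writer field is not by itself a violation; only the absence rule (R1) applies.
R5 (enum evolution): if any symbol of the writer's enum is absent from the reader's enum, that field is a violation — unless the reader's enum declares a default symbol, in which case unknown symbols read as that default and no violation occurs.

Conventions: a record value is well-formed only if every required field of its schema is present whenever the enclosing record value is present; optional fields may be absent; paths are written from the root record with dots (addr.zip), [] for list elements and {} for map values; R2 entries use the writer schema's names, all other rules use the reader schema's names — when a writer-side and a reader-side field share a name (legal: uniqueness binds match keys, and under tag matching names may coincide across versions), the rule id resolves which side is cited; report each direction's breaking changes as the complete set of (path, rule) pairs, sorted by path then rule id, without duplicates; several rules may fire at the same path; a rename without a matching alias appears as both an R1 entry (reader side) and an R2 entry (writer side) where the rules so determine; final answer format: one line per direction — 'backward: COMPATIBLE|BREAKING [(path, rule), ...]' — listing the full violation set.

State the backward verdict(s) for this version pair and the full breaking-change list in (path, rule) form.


backward: BREAKING [(attempts, R1)]

the writer's type comes first in each Invoice pair
backward on Invoice — v2 reading data written by v1:
  severity: Color -> Color, writer optional; from severity
  city: string -> string, writer optional; from city
  version: int32 -> int64, writer optional; from version
  attempts has no writer counterpart
  avatar: bytes -> bytes, writer optional; from avatar
  retries: int32 -> int32, writer required; from retries
  writer field signature has no reader counterpart
  writer field attempts has no reader counterpart
  rule R1 violated at attempts
  backward on Invoice therefore BREAKING (1)
remaining Invoice differences; none change what is asked:
  field version in record Invoice: type int32 changed to int64 -> affects forward compatibility only, which is not asked
  removed field signature from record Invoice (its key 10 joins the reserved list) -> affects forward compatibility only, which is not asked


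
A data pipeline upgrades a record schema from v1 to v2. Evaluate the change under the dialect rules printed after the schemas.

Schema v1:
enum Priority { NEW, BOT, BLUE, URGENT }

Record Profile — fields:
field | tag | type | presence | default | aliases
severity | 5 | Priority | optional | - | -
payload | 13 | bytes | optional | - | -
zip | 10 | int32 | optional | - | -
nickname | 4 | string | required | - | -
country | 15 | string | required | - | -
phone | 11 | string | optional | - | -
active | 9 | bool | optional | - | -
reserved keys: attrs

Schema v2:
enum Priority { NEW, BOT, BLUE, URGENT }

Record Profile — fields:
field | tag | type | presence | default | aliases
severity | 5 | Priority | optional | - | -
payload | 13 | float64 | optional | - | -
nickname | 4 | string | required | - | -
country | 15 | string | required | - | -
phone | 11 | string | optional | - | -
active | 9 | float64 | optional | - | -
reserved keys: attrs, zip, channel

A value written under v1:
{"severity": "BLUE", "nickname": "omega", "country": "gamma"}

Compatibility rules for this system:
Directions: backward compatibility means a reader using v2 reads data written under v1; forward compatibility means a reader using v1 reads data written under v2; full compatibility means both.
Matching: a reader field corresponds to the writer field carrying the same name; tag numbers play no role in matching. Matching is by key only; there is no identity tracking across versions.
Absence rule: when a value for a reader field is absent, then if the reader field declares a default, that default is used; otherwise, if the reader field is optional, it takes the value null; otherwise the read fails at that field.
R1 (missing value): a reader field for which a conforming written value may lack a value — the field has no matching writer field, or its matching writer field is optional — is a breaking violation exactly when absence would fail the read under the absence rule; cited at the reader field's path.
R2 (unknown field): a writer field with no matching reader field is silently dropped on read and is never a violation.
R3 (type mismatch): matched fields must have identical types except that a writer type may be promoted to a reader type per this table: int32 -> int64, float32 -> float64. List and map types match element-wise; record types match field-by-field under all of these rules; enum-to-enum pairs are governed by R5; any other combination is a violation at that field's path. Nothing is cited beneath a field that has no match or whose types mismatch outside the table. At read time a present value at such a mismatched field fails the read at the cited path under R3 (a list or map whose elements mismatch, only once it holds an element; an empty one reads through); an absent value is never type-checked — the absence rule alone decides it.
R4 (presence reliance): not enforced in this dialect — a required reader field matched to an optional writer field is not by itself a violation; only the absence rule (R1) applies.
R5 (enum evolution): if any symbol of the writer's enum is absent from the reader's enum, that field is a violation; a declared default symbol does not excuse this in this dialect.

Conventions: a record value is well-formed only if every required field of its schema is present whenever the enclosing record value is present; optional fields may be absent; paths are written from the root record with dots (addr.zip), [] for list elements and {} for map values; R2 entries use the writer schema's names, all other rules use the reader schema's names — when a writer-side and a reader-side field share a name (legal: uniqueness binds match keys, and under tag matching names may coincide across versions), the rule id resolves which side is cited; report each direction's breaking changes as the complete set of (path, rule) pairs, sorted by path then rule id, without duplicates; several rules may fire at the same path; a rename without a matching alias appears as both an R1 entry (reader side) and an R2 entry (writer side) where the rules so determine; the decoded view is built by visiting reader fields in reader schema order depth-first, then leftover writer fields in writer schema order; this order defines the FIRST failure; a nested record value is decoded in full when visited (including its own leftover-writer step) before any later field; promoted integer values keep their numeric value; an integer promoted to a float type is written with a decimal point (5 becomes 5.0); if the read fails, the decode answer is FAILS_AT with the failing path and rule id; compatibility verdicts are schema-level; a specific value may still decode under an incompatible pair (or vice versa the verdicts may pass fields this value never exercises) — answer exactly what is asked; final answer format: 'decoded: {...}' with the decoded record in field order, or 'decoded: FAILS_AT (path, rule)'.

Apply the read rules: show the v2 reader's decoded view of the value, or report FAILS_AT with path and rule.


decoded: {"severity": "BLUE", "payload": null, "nickname": "omega", "country": "gamma", "phone": null, "active": null}

the writer's type comes first in each Profile pair
migrating the Profile value to v2:
  severity := "BLUE"
  payload := null (absent, optional -> null)
  nickname := "omega"
  country := "gamma"
  phone := null (absent, optional -> null)
  active := null (absent, optional -> null)
  => decoded: {"severity": "BLUE", "payload": null, "nickname": "omega", "country": "gamma", "phone": null, "active": null}
checking off the Profile differences that do not matter here:
  field active in record Profile: type bool changed to float64 -> affects the rule determinations only; this particular Profile value decodes identically
  field payload in record Profile: type bytes changed to float64 -> affects the rule determinations only; this particular Profile value decodes identically


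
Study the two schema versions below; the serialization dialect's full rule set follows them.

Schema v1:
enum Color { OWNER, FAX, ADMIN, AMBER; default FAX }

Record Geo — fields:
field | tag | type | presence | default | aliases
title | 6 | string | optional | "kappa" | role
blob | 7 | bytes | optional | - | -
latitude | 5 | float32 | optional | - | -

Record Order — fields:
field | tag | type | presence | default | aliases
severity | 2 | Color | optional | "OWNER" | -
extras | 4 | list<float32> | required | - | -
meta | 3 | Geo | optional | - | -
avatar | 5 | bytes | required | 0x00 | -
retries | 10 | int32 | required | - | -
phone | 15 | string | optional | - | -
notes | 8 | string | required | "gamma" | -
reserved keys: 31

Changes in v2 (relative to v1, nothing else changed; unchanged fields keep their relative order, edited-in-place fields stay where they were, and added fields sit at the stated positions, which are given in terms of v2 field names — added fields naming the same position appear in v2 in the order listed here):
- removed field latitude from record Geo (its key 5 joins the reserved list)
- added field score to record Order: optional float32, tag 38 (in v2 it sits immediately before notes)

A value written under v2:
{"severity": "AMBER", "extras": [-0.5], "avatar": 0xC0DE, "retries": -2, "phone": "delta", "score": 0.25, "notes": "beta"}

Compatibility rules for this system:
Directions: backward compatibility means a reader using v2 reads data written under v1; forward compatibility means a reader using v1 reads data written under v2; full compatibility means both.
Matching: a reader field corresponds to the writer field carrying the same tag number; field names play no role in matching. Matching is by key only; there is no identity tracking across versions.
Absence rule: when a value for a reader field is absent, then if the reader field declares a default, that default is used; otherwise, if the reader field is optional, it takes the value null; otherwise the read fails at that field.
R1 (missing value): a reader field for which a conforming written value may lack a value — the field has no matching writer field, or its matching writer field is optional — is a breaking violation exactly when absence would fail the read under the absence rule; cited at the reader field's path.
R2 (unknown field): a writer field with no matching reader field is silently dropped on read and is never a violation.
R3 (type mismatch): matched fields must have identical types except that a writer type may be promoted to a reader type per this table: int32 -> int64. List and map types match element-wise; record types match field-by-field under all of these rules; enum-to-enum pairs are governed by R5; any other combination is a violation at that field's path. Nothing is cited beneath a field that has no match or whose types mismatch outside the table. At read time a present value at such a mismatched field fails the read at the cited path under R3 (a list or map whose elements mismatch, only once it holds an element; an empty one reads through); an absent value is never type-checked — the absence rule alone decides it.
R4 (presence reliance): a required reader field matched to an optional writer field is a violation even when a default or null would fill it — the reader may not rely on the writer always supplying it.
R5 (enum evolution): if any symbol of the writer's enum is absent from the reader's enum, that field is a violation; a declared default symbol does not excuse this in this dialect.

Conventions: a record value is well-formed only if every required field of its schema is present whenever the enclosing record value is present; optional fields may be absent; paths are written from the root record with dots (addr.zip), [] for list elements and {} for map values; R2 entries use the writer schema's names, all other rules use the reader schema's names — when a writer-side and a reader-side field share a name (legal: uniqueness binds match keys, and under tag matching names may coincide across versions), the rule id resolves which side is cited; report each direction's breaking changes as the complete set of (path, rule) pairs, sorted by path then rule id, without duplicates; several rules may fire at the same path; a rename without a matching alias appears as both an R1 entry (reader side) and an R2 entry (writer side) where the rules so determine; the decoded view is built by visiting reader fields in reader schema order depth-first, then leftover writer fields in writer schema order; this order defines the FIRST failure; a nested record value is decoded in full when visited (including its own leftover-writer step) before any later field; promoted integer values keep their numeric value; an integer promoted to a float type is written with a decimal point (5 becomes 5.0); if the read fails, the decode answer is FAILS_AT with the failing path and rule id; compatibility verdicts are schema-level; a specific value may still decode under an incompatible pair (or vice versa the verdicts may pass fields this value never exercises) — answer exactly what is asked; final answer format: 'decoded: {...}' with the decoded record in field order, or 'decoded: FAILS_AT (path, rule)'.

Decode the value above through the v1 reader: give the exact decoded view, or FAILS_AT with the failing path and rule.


arrows below run writer -> reader for Order
decode walk for Order under reader schema v1:
  severity := "AMBER"
  extras := [-0.5]
  meta := null (not supplied -> null)
  avatar := 0xC0DE
  retries := -2
  phone := "delta"
  notes := "beta"
  writer score: unmatched, discarded
  => decoded: {"severity": "AMBER", "extras": [-0.5], "meta": null, "avatar": 0xC0DE, "retries": -2, "phone": "delta", "notes": "beta"}
the rest of the Order diff is inert for this question:
  removed field latitude from record Geo (its key 5 joins the reserved list) -> inert under this dialect — no rule fires on Order and the result does not move
  added field score to record Order: optional float32, tag 38 (in v2 it sits immediately before notes) -> inert under this dialect — no rule fires on Order and the result does not move

decoded: {"severity": "AMBER", "extras": [-0.5], "meta": null, "avatar": 0xC0DE, "retries": -2, "phone": "delta", "notes": "beta"}


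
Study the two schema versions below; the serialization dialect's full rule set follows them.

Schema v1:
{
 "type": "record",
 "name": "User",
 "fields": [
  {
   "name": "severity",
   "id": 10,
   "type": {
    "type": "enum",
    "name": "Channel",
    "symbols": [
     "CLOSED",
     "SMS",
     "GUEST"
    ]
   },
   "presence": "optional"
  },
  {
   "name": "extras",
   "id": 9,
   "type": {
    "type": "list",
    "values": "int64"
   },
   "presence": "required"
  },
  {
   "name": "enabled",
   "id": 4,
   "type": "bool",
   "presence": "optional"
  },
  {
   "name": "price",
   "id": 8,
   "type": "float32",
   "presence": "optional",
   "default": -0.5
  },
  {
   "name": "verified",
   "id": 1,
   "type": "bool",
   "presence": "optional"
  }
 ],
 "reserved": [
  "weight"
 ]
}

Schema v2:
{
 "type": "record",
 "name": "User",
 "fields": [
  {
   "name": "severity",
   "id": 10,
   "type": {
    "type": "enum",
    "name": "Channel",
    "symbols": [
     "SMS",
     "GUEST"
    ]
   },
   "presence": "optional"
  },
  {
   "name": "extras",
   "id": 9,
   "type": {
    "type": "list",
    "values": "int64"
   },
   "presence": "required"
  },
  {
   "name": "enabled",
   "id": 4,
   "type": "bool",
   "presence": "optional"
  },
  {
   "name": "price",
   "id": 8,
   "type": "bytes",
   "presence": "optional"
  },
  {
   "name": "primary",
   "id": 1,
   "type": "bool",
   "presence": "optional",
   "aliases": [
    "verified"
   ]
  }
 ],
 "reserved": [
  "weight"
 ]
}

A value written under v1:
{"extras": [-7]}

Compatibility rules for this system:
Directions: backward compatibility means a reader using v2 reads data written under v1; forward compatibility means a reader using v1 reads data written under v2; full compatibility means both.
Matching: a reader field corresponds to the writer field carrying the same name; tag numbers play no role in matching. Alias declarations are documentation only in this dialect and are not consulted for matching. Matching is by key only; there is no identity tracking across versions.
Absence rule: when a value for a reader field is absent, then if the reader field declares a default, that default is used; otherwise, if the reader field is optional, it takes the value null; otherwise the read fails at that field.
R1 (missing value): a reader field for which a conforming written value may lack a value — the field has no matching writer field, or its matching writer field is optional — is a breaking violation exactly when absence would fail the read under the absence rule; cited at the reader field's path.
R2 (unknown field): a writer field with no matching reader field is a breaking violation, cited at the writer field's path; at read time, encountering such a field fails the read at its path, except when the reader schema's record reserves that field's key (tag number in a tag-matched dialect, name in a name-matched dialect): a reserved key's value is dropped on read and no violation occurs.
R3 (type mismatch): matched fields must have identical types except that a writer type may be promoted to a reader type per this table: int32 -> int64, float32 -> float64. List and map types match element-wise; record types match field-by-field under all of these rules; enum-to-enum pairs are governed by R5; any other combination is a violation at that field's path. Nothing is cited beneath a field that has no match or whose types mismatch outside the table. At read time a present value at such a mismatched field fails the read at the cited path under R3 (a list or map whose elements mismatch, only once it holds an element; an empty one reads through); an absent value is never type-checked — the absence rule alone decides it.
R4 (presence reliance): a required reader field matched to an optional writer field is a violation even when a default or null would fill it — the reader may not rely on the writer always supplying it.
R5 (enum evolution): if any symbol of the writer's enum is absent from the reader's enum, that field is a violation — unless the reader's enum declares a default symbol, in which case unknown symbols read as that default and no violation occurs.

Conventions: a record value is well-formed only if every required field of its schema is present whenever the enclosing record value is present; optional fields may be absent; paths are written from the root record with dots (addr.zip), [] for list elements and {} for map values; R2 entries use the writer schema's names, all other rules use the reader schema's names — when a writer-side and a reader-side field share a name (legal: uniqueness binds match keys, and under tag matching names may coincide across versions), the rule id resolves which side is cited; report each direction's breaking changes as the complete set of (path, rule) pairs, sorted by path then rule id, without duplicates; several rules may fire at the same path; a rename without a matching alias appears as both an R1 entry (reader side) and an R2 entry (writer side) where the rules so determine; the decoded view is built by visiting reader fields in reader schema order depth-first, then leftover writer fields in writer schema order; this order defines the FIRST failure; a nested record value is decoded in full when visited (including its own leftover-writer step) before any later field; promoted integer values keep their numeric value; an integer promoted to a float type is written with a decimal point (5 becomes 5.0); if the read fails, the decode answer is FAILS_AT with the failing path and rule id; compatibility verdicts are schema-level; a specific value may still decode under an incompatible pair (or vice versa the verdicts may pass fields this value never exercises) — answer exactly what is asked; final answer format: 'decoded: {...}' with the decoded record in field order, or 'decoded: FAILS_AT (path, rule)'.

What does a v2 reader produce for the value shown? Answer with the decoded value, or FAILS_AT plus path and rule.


decoded: {"severity": null, "extras": [-7], "enabled": null, "price": null, "primary": null}

the writer's type comes first in each User pair
decode walk for User under reader schema v2:
  severity := null (absent, optional -> null)
  extras := [-7]
  enabled := null (absent, optional -> null)
  price := null (absent, optional -> null)
  primary := null (absent, optional -> null)
  => decoded: {"severity": null, "extras": [-7], "enabled": null, "price": null, "primary": null}
ruling out the remaining User differences:
  enum Channel (field severity in record User): symbol CLOSED removed -> shifts the User verdicts, not this decode
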